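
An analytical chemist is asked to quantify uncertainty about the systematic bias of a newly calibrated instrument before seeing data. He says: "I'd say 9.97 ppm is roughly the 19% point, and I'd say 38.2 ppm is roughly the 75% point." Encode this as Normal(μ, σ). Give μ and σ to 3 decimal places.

The p-quantile of Normal(μ,σ) is μ + z_p·σ, with z_{0.19} = -0.8779 and z_{0.75} = 0.6745.
Eliminate σ: μ = (z₂·x₁ − z₁·x₂)/(z₂ − z₁) = (0.6745·9.97 − (-0.8779)·38.2)/1.552 = 25.934.
Then σ = (x₂ − x₁)/(z₂ − z₁) = (38.2 − 9.97)/1.552 = 18.185.

μ = 25.934, σ = 18.185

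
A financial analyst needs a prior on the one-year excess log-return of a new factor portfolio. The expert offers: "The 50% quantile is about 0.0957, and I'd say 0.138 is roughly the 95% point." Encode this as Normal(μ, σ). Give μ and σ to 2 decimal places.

μ = 0.10, σ = 0.03

The p-quantile of Normal(μ,σ) is μ + z_p·σ, with z_{0.5} = 0 and z_{0.95} = 1.645.
Eliminate σ: μ = (z₂·x₁ − z₁·x₂)/(z₂ − z₁) = (1.645·0.0957 − (0)·0.138)/1.645 = 0.10.
Then σ = (x₂ − x₁)/(z₂ − z₁) = (0.138 − 0.0957)/1.645 = 0.03.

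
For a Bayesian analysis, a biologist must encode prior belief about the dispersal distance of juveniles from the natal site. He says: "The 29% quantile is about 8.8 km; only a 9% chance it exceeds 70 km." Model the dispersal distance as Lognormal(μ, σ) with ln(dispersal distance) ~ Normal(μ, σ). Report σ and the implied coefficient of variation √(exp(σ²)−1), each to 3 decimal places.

If T ~ Lognormal(μ,σ) then ln T ~ Normal(μ,σ), so the p-quantile of ln T is μ + z_p·σ.
ln(8.8) = 2.175 and ln(70) = 4.248; z_{0.29} = -0.5534, z_{0.91} = 1.341.
σ = (4.248 − 2.175)/(1.341 − (-0.5534)) = 1.095.
μ = 2.175 − (-0.5534)·1.095 = 2.781.
CV = √(exp(σ²)−1) = √(exp(1.1986)−1) = 1.522.

σ ≈ 1.095, CV ≈ 1.522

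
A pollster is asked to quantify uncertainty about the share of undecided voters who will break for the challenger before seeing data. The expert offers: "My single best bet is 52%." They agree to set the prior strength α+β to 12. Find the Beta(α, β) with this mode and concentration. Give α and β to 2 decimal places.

For α,β > 1 the Beta mode is (α−1)/(α+β−2). With α+β = 12, the mode is (α−1)/10.
Set (α−1)/10 = 0.52 → α = 1 + 0.52·10 = 6.20.
β = 12 − α = 5.80.

α = 6.20, β = 5.80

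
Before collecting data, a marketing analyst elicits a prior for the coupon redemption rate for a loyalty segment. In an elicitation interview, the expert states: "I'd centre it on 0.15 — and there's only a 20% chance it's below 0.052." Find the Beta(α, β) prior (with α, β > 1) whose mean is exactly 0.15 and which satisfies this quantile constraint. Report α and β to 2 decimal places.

With mean 0.15 fixed, write α = 0.15s, β = 0.85s where s = α+β.
Need P(θ < 0.052) = 0.2 under Beta(0.15s, 0.85s). Normal approximation: (q−m)/√(m(1−m)/s) ≈ z_{0.2} = -0.842, so s ≈ 0.15·0.85·(-0.842)²/(0.052−0.15)² = 9.4.
At s = 9.4: P(θ<0.052) ≈ 0.194. Adjusting to match 0.2 gives s ≈ 9.12.
So α = 0.15·9.12 ≈ 1.37, β = 0.85·9.12 ≈ 7.75.

α ≈ 1.37, β ≈ 7.75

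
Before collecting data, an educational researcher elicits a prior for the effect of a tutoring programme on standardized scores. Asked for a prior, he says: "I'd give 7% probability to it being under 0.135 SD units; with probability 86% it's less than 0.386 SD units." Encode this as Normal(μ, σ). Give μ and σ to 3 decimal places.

The p-quantile of Normal(μ,σ) is μ + z_p·σ, with z_{0.07} = -1.476 and z_{0.86} = 1.08.
Eliminate σ: μ = (z₂·x₁ − z₁·x₂)/(z₂ − z₁) = (1.08·0.135 − (-1.476)·0.386)/2.556 = 0.280.
Then σ = (x₂ − x₁)/(z₂ − z₁) = (0.386 − 0.135)/2.556 = 0.098.

μ = 0.280, σ = 0.098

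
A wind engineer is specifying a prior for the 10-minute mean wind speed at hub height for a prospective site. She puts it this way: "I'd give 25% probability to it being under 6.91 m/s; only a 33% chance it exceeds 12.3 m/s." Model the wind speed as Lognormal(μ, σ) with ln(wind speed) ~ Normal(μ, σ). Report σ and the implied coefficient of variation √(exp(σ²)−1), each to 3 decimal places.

If T ~ Lognormal(μ,σ) then ln T ~ Normal(μ,σ), so the p-quantile of ln T is μ + z_p·σ.
ln(6.91) = 1.933 and ln(12.3) = 2.51; z_{0.25} = -0.6745, z_{0.67} = 0.4399.
σ = (2.51 − 1.933)/(0.4399 − (-0.6745)) = 0.517.
μ = 1.933 − (-0.6745)·0.517 = 2.282.
CV = √(exp(σ²)−1) = √(exp(0.2677)−1) = 0.554.

σ ≈ 0.517, CV ≈ 0.554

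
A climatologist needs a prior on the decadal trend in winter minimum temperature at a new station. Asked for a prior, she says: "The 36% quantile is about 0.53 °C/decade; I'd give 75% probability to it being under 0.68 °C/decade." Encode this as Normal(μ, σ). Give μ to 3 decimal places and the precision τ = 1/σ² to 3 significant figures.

μ = 0.582, τ = 47.4

For Normal(μ,σ), the p-quantile is μ + z_p·σ. Here z_{0.36} = -0.3585, z_{0.75} = 0.6745.
So 0.53 = μ − 0.3585σ and 0.68 = μ + 0.6745σ.
Subtracting: σ = (0.68 − 0.53)/(0.6745 − (-0.3585)) = 0.145.
Then μ = 0.53 − (-0.3585)·0.145 = 0.582.
Precision τ = 1/σ² = 1/0.1452² = 47.4.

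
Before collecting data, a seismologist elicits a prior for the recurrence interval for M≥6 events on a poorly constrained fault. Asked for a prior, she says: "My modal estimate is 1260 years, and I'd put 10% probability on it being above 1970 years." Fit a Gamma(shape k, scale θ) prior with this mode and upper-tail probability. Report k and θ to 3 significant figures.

Gamma(k,θ) with k>1 has mode (k−1)θ, so θ = 1260/(k−1).
Need P(X < 1970) = 0.9 with θ tied to k this way. Start at k = 2, θ = 1260: P(X<1970) ≈ 0.463.
Too low — raise k to concentrate. Iterating converges to k ≈ 10.4.
Then θ = 1260/(10.4−1) ≈ 134.

k ≈ 10.4, θ ≈ 134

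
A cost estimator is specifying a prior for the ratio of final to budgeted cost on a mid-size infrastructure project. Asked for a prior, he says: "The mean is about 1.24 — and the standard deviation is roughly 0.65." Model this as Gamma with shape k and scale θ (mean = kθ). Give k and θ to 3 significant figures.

k ≈ 3.64, θ ≈ 0.341

For Gamma(k, scale θ): mean = kθ, variance = kθ², so CV = 1/√k.
CV = SD/mean = 0.65/1.24 = 0.5242, hence k = 1/CV² = 3.64.
Then θ = mean/k = 1.24/3.64 = 0.341.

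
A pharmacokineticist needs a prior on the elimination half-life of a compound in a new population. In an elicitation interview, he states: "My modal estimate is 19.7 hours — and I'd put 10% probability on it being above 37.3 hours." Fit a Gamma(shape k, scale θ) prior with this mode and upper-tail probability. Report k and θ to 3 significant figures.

Gamma(k,θ) with k>1 has mode (k−1)θ, so θ = 19.7/(k−1).
Need P(X < 37.3) = 0.9 with θ tied to k this way. Start at k = 2, θ = 19.7: P(X<37.3) ≈ 0.564.
Too low — raise k to concentrate. Iterating converges to k ≈ 5.69.
Then θ = 19.7/(5.69−1) ≈ 4.2.

k ≈ 5.69, θ ≈ 4.2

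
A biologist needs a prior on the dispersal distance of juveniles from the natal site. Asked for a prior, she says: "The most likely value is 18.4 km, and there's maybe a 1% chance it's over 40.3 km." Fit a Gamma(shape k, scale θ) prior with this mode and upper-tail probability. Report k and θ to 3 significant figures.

k ≈ 8.85, θ ≈ 2.34

Gamma(k,θ) with k>1 has mode (k−1)θ, so θ = 18.4/(k−1).
Need P(X < 40.3) = 0.99 with θ tied to k this way. Start at k = 2, θ = 18.4: P(X<40.3) ≈ 0.643.
Too low — raise k to concentrate. Iterating converges to k ≈ 8.85.
Then θ = 18.4/(8.85−1) ≈ 2.34.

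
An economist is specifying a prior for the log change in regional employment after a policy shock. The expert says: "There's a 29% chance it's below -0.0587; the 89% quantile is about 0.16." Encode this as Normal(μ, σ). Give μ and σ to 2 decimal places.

μ = 0.01, σ = 0.12

The p-quantile of Normal(μ,σ) is μ + z_p·σ, with z_{0.29} = -0.5534 and z_{0.89} = 1.227.
Eliminate σ: μ = (z₂·x₁ − z₁·x₂)/(z₂ − z₁) = (1.227·-0.0587 − (-0.5534)·0.16)/1.78 = 0.01.
Then σ = (x₂ − x₁)/(z₂ − z₁) = (0.16 − -0.0587)/1.78 = 0.12.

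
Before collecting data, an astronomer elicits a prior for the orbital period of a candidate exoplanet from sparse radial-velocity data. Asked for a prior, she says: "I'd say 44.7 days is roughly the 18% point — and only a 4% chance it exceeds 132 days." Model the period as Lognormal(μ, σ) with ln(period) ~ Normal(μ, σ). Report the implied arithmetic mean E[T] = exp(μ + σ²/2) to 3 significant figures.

E[T] ≈ 70.4 days

If T ~ Lognormal(μ,σ) then ln T ~ Normal(μ,σ), so the p-quantile of ln T is μ + z_p·σ.
ln(44.7) = 3.8 and ln(132) = 4.883; z_{0.18} = -0.9154, z_{0.96} = 1.751.
σ = (4.883 − 3.8)/(1.751 − (-0.9154)) = 0.406.
μ = 3.8 − (-0.9154)·0.406 = 4.172.
E[T] = exp(μ + σ²/2) = exp(4.172 + 0.0825) = 70.4 days.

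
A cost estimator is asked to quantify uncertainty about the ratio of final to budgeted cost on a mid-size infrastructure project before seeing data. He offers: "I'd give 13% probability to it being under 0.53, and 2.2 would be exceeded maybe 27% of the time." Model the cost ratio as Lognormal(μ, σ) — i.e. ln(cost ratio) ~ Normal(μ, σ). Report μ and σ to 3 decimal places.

μ ≈ 0.287, σ ≈ 0.818

If T ~ Lognormal(μ,σ) then ln T ~ Normal(μ,σ), so the p-quantile of ln T is μ + z_p·σ.
ln(0.53) = -0.6349 and ln(2.2) = 0.7885; z_{0.13} = -1.126, z_{0.73} = 0.6128.
σ = (0.7885 − -0.6349)/(0.6128 − (-1.126)) = 0.818.
μ = -0.6349 − (-1.126)·0.818 = 0.287.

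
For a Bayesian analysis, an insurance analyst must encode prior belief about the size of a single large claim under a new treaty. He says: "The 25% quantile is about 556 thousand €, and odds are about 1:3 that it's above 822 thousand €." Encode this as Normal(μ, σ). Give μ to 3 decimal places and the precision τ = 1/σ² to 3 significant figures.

The p-quantile of Normal(μ,σ) is μ + z_p·σ, with z_{0.25} = -0.6745 and z_{0.75} = 0.6745.
Eliminate σ: μ = (z₂·x₁ − z₁·x₂)/(z₂ − z₁) = (0.6745·556 − (-0.6745)·822)/1.349 = 689.000.
Then σ = (x₂ − x₁)/(z₂ − z₁) = (822 − 556)/1.349 = 197.186.
Precision τ = 1/σ² = 1/197.2² = 2.57e-05.

μ = 689.000, τ = 2.57e-05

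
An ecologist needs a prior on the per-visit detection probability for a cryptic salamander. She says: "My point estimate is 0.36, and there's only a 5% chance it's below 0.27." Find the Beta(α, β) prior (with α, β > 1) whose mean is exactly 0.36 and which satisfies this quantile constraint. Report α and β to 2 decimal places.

α ≈ 26.05, β ≈ 46.31

With mean 0.36 fixed, write α = 0.36s, β = 0.64s where s = α+β.
Need P(θ < 0.27) = 0.05 under Beta(0.36s, 0.64s). Normal approximation: (q−m)/√(m(1−m)/s) ≈ z_{0.05} = -1.64, so s ≈ 0.36·0.64·(-1.64)²/(0.27−0.36)² = 77.0.
At s = 77.0: P(θ<0.27) ≈ 0.045. Adjusting to match 0.05 gives s ≈ 72.36.
So α = 0.36·72.36 ≈ 26.05, β = 0.64·72.36 ≈ 46.31.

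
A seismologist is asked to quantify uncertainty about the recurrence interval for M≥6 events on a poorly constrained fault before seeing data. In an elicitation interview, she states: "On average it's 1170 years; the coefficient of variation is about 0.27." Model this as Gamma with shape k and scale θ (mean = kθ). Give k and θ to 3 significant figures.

For Gamma(k, scale θ): mean = kθ, variance = kθ², so CV = 1/√k.
CV = 0.27, hence k = 1/CV² = 13.7.
Then θ = mean/k = 1170/13.7 = 85.3.

k ≈ 13.7, θ ≈ 85.3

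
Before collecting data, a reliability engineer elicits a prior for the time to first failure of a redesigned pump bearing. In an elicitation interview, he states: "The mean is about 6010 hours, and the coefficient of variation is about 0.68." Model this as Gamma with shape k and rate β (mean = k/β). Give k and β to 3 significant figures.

For Gamma(k, rate β): mean = k/β, variance = k/β², so CV = 1/√k.
CV = 0.68, hence k = 1/CV² = 2.16.
Then β = k/mean = 2.16/6010 = 0.00036.

k ≈ 2.16, β ≈ 0.00036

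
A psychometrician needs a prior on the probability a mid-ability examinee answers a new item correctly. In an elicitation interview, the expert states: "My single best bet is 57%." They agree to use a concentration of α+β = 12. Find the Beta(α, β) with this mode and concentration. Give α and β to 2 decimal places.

For α,β > 1 the Beta mode is (α−1)/(α+β−2). With α+β = 12, the mode is (α−1)/10.
Set (α−1)/10 = 0.57 → α = 1 + 0.57·10 = 6.70.
β = 12 − α = 5.30.

α = 6.70, β = 5.30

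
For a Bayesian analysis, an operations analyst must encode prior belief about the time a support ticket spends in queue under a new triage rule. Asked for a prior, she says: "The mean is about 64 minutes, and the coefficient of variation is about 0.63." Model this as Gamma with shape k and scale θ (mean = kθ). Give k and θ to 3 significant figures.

For Gamma(k, scale θ): mean = kθ, variance = kθ², so CV = 1/√k.
CV = 0.63, hence k = 1/CV² = 2.52.
Then θ = mean/k = 64/2.52 = 25.4.

k ≈ 2.52, θ ≈ 25.4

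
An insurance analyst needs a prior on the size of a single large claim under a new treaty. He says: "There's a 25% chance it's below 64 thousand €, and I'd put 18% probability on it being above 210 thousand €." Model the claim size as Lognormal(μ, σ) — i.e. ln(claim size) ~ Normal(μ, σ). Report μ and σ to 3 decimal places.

If T ~ Lognormal(μ,σ) then ln T ~ Normal(μ,σ), so the p-quantile of ln T is μ + z_p·σ.
ln(64) = 4.159 and ln(210) = 5.347; z_{0.25} = -0.6745, z_{0.82} = 0.9154.
σ = (5.347 − 4.159)/(0.9154 − (-0.6745)) = 0.747.
μ = 4.159 − (-0.6745)·0.747 = 4.663.

μ ≈ 4.663, σ ≈ 0.747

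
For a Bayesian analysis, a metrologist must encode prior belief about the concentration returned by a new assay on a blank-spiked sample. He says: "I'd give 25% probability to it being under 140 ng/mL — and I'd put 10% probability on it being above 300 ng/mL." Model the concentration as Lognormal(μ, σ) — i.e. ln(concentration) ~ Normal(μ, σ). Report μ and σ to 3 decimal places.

μ ≈ 5.204, σ ≈ 0.390

If T ~ Lognormal(μ,σ) then ln T ~ Normal(μ,σ), so the p-quantile of ln T is μ + z_p·σ.
ln(140) = 4.942 and ln(300) = 5.704; z_{0.25} = -0.6745, z_{0.9} = 1.282.
σ = (5.704 − 4.942)/(1.282 − (-0.6745)) = 0.390.
μ = 4.942 − (-0.6745)·0.390 = 5.204.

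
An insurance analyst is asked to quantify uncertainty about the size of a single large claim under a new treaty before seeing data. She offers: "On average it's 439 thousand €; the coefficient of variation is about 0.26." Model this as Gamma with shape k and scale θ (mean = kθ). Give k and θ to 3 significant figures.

k ≈ 14.8, θ ≈ 29.7

For Gamma(k, scale θ): mean = kθ, variance = kθ², so CV = 1/√k.
CV = 0.26, hence k = 1/CV² = 14.8.
Then θ = mean/k = 439/14.8 = 29.7.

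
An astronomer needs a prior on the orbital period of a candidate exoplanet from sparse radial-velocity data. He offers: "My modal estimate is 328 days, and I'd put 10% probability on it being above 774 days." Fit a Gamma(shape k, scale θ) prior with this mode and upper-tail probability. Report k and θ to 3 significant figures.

k ≈ 3.61, θ ≈ 126

Gamma(k,θ) with k>1 has mode (k−1)θ, so θ = 328/(k−1).
Need P(X < 774) = 0.9 with θ tied to k this way. Start at k = 2, θ = 328: P(X<774) ≈ 0.683.
Too low — raise k to concentrate. Iterating converges to k ≈ 3.61.
Then θ = 328/(3.61−1) ≈ 126.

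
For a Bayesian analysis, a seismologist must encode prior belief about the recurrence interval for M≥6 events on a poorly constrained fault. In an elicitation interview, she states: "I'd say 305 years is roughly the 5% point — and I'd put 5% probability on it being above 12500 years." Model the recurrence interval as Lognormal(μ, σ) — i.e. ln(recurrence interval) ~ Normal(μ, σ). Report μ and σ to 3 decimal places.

If T ~ Lognormal(μ,σ) then ln T ~ Normal(μ,σ), so the p-quantile of ln T is μ + z_p·σ.
ln(305) = 5.72 and ln(12500) = 9.433; z_{0.05} = -1.645, z_{0.95} = 1.645.
σ = (9.433 − 5.72)/(1.645 − (-1.645)) = 1.129.
μ = 5.72 − (-1.645)·1.129 = 7.577.

μ ≈ 7.577, σ ≈ 1.129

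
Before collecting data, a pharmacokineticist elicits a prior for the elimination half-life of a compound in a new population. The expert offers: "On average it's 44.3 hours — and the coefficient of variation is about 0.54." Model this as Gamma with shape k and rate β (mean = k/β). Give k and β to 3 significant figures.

k ≈ 3.43, β ≈ 0.0774

For Gamma(k, rate β): mean = k/β, variance = k/β², so CV = 1/√k.
CV = 0.54, hence k = 1/CV² = 3.43.
Then β = k/mean = 3.43/44.3 = 0.0774.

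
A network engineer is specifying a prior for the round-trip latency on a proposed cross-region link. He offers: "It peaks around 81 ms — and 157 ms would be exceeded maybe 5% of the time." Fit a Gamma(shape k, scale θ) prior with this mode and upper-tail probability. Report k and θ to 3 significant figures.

Gamma(k,θ) with k>1 has mode (k−1)θ, so θ = 81/(k−1).
Need P(X < 157) = 0.95 with θ tied to k this way. Start at k = 2, θ = 81: P(X<157) ≈ 0.577.
Too low — raise k to concentrate. Iterating converges to k ≈ 7.34.
Then θ = 81/(7.34−1) ≈ 12.8.

k ≈ 7.34, θ ≈ 12.8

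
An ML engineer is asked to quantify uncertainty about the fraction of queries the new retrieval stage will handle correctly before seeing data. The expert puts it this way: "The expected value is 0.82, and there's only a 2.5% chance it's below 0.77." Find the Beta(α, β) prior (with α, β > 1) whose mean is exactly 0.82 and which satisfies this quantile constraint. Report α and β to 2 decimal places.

α ≈ 203.94, β ≈ 44.77

With mean 0.82 fixed, write α = 0.82s, β = 0.18s where s = α+β.
Need P(θ < 0.77) = 0.025 under Beta(0.82s, 0.18s). Normal approximation: (q−m)/√(m(1−m)/s) ≈ z_{0.025} = -1.96, so s ≈ 0.82·0.18·(-1.96)²/(0.77−0.82)² = 226.8.
At s = 226.8: P(θ<0.77) ≈ 0.030. Adjusting to match 0.025 gives s ≈ 248.71.
So α = 0.82·248.71 ≈ 203.94, β = 0.18·248.71 ≈ 44.77.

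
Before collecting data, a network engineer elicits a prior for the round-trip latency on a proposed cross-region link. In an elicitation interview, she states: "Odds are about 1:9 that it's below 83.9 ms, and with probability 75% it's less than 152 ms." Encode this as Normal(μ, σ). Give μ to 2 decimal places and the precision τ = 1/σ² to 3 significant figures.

For Normal(μ,σ), the p-quantile is μ + z_p·σ. Here z_{0.1} = -1.282, z_{0.75} = 0.6745.
So 83.9 = μ − 1.282σ and 152 = μ + 0.6745σ.
Subtracting: σ = (152 − 83.9)/(0.6745 − (-1.282)) = 34.82.
Then μ = 83.9 − (-1.282)·34.82 = 128.52.
Precision τ = 1/σ² = 1/34.82² = 0.000825.

μ = 128.52, τ = 0.000825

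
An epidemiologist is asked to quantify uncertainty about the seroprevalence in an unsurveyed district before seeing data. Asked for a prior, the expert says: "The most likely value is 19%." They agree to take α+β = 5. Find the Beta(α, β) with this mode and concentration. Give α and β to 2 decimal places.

For α,β > 1 the Beta mode is (α−1)/(α+β−2). With α+β = 5, the mode is (α−1)/3.
Set (α−1)/3 = 0.19 → α = 1 + 0.19·3 = 1.57.
β = 5 − α = 3.43.

α = 1.57, β = 3.43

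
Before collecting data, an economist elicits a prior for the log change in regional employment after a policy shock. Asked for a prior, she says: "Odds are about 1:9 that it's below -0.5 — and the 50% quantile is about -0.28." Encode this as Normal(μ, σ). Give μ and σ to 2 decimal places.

μ = -0.28, σ = 0.17

The p-quantile of Normal(μ,σ) is μ + z_p·σ, with z_{0.1} = -1.282 and z_{0.5} = 0.
Eliminate σ: μ = (z₂·x₁ − z₁·x₂)/(z₂ − z₁) = (0·-0.5 − (-1.282)·-0.28)/1.282 = -0.28.
Then σ = (x₂ − x₁)/(z₂ − z₁) = (-0.28 − -0.5)/1.282 = 0.17.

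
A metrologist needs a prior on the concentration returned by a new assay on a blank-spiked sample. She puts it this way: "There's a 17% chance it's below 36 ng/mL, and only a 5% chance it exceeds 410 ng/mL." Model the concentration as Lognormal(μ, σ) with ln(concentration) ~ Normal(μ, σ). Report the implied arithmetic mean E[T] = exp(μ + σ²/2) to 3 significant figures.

E[T] ≈ 136 ng/mL

If T ~ Lognormal(μ,σ) then ln T ~ Normal(μ,σ), so the p-quantile of ln T is μ + z_p·σ.
ln(36) = 3.584 and ln(410) = 6.016; z_{0.17} = -0.9542, z_{0.95} = 1.645.
σ = (6.016 − 3.584)/(1.645 − (-0.9542)) = 0.936.
μ = 3.584 − (-0.9542)·0.936 = 4.477.
E[T] = exp(μ + σ²/2) = exp(4.477 + 0.4380) = 136 ng/mL.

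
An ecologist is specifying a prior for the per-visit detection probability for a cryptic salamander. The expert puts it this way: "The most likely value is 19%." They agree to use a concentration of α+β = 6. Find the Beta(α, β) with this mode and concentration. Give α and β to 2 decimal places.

α = 1.76, β = 4.24

For α,β > 1 the Beta mode is (α−1)/(α+β−2). With α+β = 6, the mode is (α−1)/4.
Set (α−1)/4 = 0.19 → α = 1 + 0.19·4 = 1.76.
β = 6 − α = 4.24.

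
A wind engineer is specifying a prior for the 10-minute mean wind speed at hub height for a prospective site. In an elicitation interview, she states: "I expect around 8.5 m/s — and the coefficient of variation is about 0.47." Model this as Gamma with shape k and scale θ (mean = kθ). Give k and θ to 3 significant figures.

For Gamma(k, scale θ): mean = kθ, variance = kθ², so CV = 1/√k.
CV = 0.47, hence k = 1/CV² = 4.53.
Then θ = mean/k = 8.5/4.53 = 1.88.

k ≈ 4.53, θ ≈ 1.88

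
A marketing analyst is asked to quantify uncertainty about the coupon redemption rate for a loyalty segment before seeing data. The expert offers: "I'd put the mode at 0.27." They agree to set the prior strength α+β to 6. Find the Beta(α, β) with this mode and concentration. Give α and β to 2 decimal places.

For α,β > 1 the Beta mode is (α−1)/(α+β−2). With α+β = 6, the mode is (α−1)/4.
Set (α−1)/4 = 0.27 → α = 1 + 0.27·4 = 2.08.
β = 6 − α = 3.92.

α = 2.08, β = 3.92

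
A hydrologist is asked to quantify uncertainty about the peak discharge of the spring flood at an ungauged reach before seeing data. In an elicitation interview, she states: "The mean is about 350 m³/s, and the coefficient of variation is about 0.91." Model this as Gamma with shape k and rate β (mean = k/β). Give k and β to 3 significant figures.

For Gamma(k, rate β): mean = k/β, variance = k/β², so CV = 1/√k.
CV = 0.91, hence k = 1/CV² = 1.21.
Then β = k/mean = 1.21/350 = 0.00345.

k ≈ 1.21, β ≈ 0.00345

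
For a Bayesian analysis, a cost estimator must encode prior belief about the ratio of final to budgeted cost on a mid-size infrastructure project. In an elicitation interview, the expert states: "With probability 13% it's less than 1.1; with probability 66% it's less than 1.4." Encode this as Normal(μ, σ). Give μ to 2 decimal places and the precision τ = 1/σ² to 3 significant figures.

The p-quantile of Normal(μ,σ) is μ + z_p·σ, with z_{0.13} = -1.126 and z_{0.66} = 0.4125.
Eliminate σ: μ = (z₂·x₁ − z₁·x₂)/(z₂ − z₁) = (0.4125·1.1 − (-1.126)·1.4)/1.539 = 1.32.
Then σ = (x₂ − x₁)/(z₂ − z₁) = (1.4 − 1.1)/1.539 = 0.19.
Precision τ = 1/σ² = 1/0.195² = 26.3.

μ = 1.32, τ = 26.3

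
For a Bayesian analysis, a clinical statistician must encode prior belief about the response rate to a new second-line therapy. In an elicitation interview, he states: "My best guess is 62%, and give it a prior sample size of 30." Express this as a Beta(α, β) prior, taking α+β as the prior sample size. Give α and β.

Under the effective-sample-size interpretation, Beta(α, β) has prior mean α/(α+β) and prior sample size α+β.
So α+β = 30 and α/(α+β) = 0.62, giving α = 0.62·30 = 18.6 and β = 30 − 18.6 = 11.4.

α = 18.6, β = 11.4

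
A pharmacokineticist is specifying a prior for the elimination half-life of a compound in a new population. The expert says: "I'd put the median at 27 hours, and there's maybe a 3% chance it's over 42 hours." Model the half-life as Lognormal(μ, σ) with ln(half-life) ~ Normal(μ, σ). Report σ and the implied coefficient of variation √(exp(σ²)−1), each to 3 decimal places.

σ ≈ 0.235, CV ≈ 0.238

If T ~ Lognormal(μ,σ) then ln T ~ Normal(μ,σ), so the p-quantile of ln T is μ + z_p·σ.
ln(27) = 3.296 and ln(42) = 3.738; z_{0.5} = 0, z_{0.97} = 1.881.
σ = (3.738 − 3.296)/(1.881 − (0)) = 0.235.
μ = 3.296 − (0)·0.235 = 3.296.
CV = √(exp(σ²)−1) = √(exp(0.0552)−1) = 0.238.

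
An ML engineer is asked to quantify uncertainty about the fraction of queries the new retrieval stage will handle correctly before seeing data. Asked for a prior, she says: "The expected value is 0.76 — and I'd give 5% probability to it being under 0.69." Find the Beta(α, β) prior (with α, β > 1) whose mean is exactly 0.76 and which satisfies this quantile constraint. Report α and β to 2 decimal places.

With mean 0.76 fixed, write α = 0.76s, β = 0.24s where s = α+β.
Need P(θ < 0.69) = 0.05 under Beta(0.76s, 0.24s). Normal approximation: (q−m)/√(m(1−m)/s) ≈ z_{0.05} = -1.64, so s ≈ 0.76·0.24·(-1.64)²/(0.69−0.76)² = 100.7.
At s = 100.7: P(θ<0.69) ≈ 0.056. Adjusting to match 0.05 gives s ≈ 107.90.
So α = 0.76·107.90 ≈ 82.01, β = 0.24·107.90 ≈ 25.90.

α ≈ 82.01, β ≈ 25.90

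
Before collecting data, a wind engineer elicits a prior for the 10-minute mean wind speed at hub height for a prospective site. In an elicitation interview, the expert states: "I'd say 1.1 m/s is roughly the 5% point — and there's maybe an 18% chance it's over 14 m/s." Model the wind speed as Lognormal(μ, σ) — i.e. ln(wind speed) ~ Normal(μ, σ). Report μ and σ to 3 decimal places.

μ ≈ 1.730, σ ≈ 0.994

If T ~ Lognormal(μ,σ) then ln T ~ Normal(μ,σ), so the p-quantile of ln T is μ + z_p·σ.
ln(1.1) = 0.09531 and ln(14) = 2.639; z_{0.05} = -1.645, z_{0.82} = 0.9154.
σ = (2.639 − 0.09531)/(0.9154 − (-1.645)) = 0.994.
μ = 0.09531 − (-1.645)·0.994 = 1.730.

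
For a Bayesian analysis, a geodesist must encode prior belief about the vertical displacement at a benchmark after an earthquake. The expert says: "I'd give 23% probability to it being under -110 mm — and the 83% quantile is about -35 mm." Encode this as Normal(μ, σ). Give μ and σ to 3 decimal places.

μ = -77.269, σ = 44.300

For Normal(μ,σ), the p-quantile is μ + z_p·σ. Here z_{0.23} = -0.7388, z_{0.83} = 0.9542.
So -110 = μ − 0.7388σ and -35 = μ + 0.9542σ.
Subtracting: σ = (-35 − -110)/(0.9542 − (-0.7388)) = 44.300.
Then μ = -110 − (-0.7388)·44.300 = -77.269.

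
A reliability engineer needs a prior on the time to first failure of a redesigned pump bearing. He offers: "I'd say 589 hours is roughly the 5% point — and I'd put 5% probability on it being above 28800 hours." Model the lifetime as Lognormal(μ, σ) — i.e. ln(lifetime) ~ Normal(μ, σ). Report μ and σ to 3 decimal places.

If T ~ Lognormal(μ,σ) then ln T ~ Normal(μ,σ), so the p-quantile of ln T is μ + z_p·σ.
ln(589) = 6.378 and ln(28800) = 10.27; z_{0.05} = -1.645, z_{0.95} = 1.645.
σ = (10.27 − 6.378)/(1.645 − (-1.645)) = 1.182.
μ = 6.378 − (-1.645)·1.182 = 8.323.

μ ≈ 8.323, σ ≈ 1.182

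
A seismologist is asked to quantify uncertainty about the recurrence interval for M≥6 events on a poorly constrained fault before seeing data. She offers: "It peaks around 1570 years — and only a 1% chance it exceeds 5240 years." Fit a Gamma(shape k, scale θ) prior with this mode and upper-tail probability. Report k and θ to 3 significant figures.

Gamma(k,θ) with k>1 has mode (k−1)θ, so θ = 1570/(k−1).
Need P(X < 5240) = 0.99 with θ tied to k this way. Start at k = 2, θ = 1570: P(X<5240) ≈ 0.846.
Too low — raise k to concentrate. Iterating converges to k ≈ 4.02.
Then θ = 1570/(4.02−1) ≈ 520.

k ≈ 4.02, θ ≈ 520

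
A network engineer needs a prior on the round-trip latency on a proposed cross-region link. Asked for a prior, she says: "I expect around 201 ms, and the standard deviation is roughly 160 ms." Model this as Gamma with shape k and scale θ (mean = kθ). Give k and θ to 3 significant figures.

k ≈ 1.58, θ ≈ 127

For Gamma(k, scale θ): mean = kθ, variance = kθ², so CV = 1/√k.
CV = SD/mean = 160/201 = 0.796, hence k = 1/CV² = 1.58.
Then θ = mean/k = 201/1.58 = 127.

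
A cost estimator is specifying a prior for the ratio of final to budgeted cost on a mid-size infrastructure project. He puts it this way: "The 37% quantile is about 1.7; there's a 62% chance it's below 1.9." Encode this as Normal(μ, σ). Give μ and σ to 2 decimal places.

μ = 1.80, σ = 0.31

The p-quantile of Normal(μ,σ) is μ + z_p·σ, with z_{0.37} = -0.3319 and z_{0.62} = 0.3055.
Eliminate σ: μ = (z₂·x₁ − z₁·x₂)/(z₂ − z₁) = (0.3055·1.7 − (-0.3319)·1.9)/0.6373 = 1.80.
Then σ = (x₂ − x₁)/(z₂ − z₁) = (1.9 − 1.7)/0.6373 = 0.31.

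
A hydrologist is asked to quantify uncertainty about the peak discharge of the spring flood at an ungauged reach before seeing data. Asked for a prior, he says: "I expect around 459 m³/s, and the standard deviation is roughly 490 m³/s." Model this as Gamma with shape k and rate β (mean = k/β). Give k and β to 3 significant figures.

For Gamma(k, rate β): mean = k/β, variance = k/β², so CV = 1/√k.
CV = SD/mean = 490/459 = 1.068, hence k = 1/CV² = 0.877.
Then β = k/mean = 0.877/459 = 0.00191.

k ≈ 0.877, β ≈ 0.00191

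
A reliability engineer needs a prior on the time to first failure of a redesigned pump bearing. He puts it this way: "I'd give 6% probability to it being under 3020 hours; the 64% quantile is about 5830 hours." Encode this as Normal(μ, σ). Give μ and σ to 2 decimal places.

μ = 5303.52, σ = 1468.72

The p-quantile of Normal(μ,σ) is μ + z_p·σ, with z_{0.06} = -1.555 and z_{0.64} = 0.3585.
Eliminate σ: μ = (z₂·x₁ − z₁·x₂)/(z₂ − z₁) = (0.3585·3020 − (-1.555)·5830)/1.913 = 5303.52.
Then σ = (x₂ − x₁)/(z₂ − z₁) = (5830 − 3020)/1.913 = 1468.72.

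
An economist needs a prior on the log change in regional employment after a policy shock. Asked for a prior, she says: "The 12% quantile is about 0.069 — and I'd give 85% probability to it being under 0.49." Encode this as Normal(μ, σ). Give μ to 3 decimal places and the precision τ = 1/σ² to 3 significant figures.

The p-quantile of Normal(μ,σ) is μ + z_p·σ, with z_{0.12} = -1.175 and z_{0.85} = 1.036.
Eliminate σ: μ = (z₂·x₁ − z₁·x₂)/(z₂ − z₁) = (1.036·0.069 − (-1.175)·0.49)/2.211 = 0.293.
Then σ = (x₂ − x₁)/(z₂ − z₁) = (0.49 − 0.069)/2.211 = 0.190.
Precision τ = 1/σ² = 1/0.1904² = 27.6.

μ = 0.293, τ = 27.6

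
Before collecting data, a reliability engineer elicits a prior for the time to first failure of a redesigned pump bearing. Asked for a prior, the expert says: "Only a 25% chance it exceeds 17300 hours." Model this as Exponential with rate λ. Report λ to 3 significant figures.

λ ≈ 8.01e-05

P(T > 17300.0) = e^(−λ·17300.0) = 0.25, so λ = −ln(0.25)/17300.0 = 8.01e-05.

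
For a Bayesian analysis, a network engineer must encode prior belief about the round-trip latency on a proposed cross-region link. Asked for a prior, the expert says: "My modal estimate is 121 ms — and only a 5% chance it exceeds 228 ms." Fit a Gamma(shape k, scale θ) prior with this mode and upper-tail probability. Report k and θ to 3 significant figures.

k ≈ 7.93, θ ≈ 17.5

Gamma(k,θ) with k>1 has mode (k−1)θ, so θ = 121/(k−1).
Need P(X < 228) = 0.95 with θ tied to k this way. Start at k = 2, θ = 121: P(X<228) ≈ 0.562.
Too low — raise k to concentrate. Iterating converges to k ≈ 7.93.
Then θ = 121/(7.93−1) ≈ 17.5.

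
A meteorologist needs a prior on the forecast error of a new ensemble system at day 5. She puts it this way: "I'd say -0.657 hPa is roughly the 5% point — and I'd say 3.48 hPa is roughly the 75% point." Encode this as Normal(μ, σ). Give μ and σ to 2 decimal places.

The p-quantile of Normal(μ,σ) is μ + z_p·σ, with z_{0.05} = -1.645 and z_{0.75} = 0.6745.
Eliminate σ: μ = (z₂·x₁ − z₁·x₂)/(z₂ − z₁) = (0.6745·-0.657 − (-1.645)·3.48)/2.319 = 2.28.
Then σ = (x₂ − x₁)/(z₂ − z₁) = (3.48 − -0.657)/2.319 = 1.78.

μ = 2.28, σ = 1.78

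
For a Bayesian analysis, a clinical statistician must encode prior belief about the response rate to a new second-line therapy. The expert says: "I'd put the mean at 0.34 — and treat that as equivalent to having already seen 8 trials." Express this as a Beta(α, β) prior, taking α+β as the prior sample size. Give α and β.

Under the effective-sample-size interpretation, Beta(α, β) has prior mean α/(α+β) and prior sample size α+β.
So α+β = 8 and α/(α+β) = 0.34, giving α = 0.34·8 = 2.72 and β = 8 − 2.72 = 5.28.

α = 2.72, β = 5.28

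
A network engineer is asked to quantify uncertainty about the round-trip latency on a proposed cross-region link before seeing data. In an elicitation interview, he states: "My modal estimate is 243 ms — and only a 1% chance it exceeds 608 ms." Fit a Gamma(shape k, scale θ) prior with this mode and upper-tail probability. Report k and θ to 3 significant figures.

Gamma(k,θ) with k>1 has mode (k−1)θ, so θ = 243/(k−1).
Need P(X < 608) = 0.99 with θ tied to k this way. Start at k = 2, θ = 243: P(X<608) ≈ 0.713.
Too low — raise k to concentrate. Iterating converges to k ≈ 6.58.
Then θ = 243/(6.58−1) ≈ 43.6.

k ≈ 6.58, θ ≈ 43.6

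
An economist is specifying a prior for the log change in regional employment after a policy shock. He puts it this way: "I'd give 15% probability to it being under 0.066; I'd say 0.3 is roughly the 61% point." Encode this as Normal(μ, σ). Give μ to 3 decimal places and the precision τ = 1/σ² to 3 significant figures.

For Normal(μ,σ), the p-quantile is μ + z_p·σ. Here z_{0.15} = -1.036, z_{0.61} = 0.2793.
So 0.066 = μ − 1.036σ and 0.3 = μ + 0.2793σ.
Subtracting: σ = (0.3 − 0.066)/(0.2793 − (-1.036)) = 0.178.
Then μ = 0.066 − (-1.036)·0.178 = 0.250.
Precision τ = 1/σ² = 1/0.1778² = 31.6.

μ = 0.250, τ = 31.6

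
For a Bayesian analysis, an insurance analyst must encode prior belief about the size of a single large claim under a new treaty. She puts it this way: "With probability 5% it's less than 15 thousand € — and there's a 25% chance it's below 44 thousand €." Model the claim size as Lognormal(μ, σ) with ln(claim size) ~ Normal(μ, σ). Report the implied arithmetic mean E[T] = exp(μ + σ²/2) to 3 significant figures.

E[T] ≈ 172 thousand €

If T ~ Lognormal(μ,σ) then ln T ~ Normal(μ,σ), so the p-quantile of ln T is μ + z_p·σ.
ln(15) = 2.708 and ln(44) = 3.784; z_{0.05} = -1.645, z_{0.25} = -0.6745.
σ = (3.784 − 2.708)/(-0.6745 − (-1.645)) = 1.109.
μ = 2.708 − (-1.645)·1.109 = 4.532.
E[T] = exp(μ + σ²/2) = exp(4.532 + 0.6149) = 172 thousand €.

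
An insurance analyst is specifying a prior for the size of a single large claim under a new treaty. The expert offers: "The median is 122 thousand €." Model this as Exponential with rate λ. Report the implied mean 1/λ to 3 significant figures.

mean ≈ 176 thousand €

Exponential median = ln 2 / λ, so λ = ln 2 / 122.0 = 0.00568.
Mean = 1/λ = 176 thousand €.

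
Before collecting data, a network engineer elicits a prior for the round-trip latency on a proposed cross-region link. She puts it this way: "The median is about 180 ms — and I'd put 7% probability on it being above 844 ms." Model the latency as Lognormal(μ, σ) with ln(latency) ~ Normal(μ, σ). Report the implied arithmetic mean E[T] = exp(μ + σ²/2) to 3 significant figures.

If T ~ Lognormal(μ,σ) then ln T ~ Normal(μ,σ), so the p-quantile of ln T is μ + z_p·σ.
ln(180) = 5.193 and ln(844) = 6.738; z_{0.5} = 0, z_{0.93} = 1.476.
σ = (6.738 − 5.193)/(1.476 − (0)) = 1.047.
μ = 5.193 − (0)·1.047 = 5.193.
E[T] = exp(μ + σ²/2) = exp(5.193 + 0.5481) = 311 ms.

E[T] ≈ 311 ms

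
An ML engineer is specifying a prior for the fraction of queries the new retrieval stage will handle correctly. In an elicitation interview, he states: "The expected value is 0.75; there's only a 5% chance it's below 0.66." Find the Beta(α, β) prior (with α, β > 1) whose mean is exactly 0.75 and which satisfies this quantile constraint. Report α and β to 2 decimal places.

With mean 0.75 fixed, write α = 0.75s, β = 0.25s where s = α+β.
Need P(θ < 0.66) = 0.05 under Beta(0.75s, 0.25s). Normal approximation: (q−m)/√(m(1−m)/s) ≈ z_{0.05} = -1.64, so s ≈ 0.75·0.25·(-1.64)²/(0.66−0.75)² = 62.6.
At s = 62.6: P(θ<0.66) ≈ 0.057. Adjusting to match 0.05 gives s ≈ 67.76.
So α = 0.75·67.76 ≈ 50.82, β = 0.25·67.76 ≈ 16.94.

α ≈ 50.82, β ≈ 16.94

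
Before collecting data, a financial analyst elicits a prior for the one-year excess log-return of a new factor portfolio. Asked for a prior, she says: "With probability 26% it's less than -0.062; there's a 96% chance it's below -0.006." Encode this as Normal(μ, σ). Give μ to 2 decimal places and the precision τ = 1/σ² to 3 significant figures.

For Normal(μ,σ), the p-quantile is μ + z_p·σ. Here z_{0.26} = -0.6433, z_{0.96} = 1.751.
So -0.062 = μ − 0.6433σ and -0.006 = μ + 1.751σ.
Subtracting: σ = (-0.006 − -0.062)/(1.751 − (-0.6433)) = 0.02.
Then μ = -0.062 − (-0.6433)·0.02 = -0.05.
Precision τ = 1/σ² = 1/0.02339² = 1830.

μ = -0.05, τ = 1830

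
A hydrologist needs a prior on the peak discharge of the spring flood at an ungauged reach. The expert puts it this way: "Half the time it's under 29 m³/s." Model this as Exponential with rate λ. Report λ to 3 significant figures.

λ ≈ 0.0239

Exponential median = ln 2 / λ, so λ = ln 2 / 29.0 = 0.0239.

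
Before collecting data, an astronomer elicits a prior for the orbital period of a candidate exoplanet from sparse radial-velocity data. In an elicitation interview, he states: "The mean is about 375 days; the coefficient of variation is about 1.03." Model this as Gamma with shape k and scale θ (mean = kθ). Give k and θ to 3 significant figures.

k ≈ 0.943, θ ≈ 398

For Gamma(k, scale θ): mean = kθ, variance = kθ², so CV = 1/√k.
CV = 1.03, hence k = 1/CV² = 0.943.
Then θ = mean/k = 375/0.943 = 398.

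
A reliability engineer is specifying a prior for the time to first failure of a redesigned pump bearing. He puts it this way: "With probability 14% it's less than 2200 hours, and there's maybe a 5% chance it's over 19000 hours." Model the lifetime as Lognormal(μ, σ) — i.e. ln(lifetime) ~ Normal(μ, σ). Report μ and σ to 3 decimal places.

If T ~ Lognormal(μ,σ) then ln T ~ Normal(μ,σ), so the p-quantile of ln T is μ + z_p·σ.
ln(2200) = 7.696 and ln(19000) = 9.852; z_{0.14} = -1.08, z_{0.95} = 1.645.
σ = (9.852 − 7.696)/(1.645 − (-1.08)) = 0.791.
μ = 7.696 − (-1.08)·0.791 = 8.551.

μ ≈ 8.551, σ ≈ 0.791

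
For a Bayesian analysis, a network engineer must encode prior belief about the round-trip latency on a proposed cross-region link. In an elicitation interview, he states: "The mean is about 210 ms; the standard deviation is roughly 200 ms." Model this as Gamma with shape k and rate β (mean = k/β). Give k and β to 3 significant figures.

k ≈ 1.1, β ≈ 0.00525

For Gamma(k, rate β): mean = k/β, variance = k/β², so CV = 1/√k.
CV = SD/mean = 200/210 = 0.9524, hence k = 1/CV² = 1.1.
Then β = k/mean = 1.1/210 = 0.00525.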